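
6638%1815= 1193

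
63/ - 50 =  - 63/50 = -  1.26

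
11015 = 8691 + 2324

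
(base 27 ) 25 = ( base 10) 59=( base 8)73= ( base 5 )214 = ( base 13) 47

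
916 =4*229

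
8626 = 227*38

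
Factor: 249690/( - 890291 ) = - 2^1 * 3^1*5^1*7^1*29^1 * 41^1*890291^( - 1)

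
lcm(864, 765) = 73440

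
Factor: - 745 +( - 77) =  - 2^1*3^1* 137^1 = - 822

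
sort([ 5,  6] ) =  [5 , 6 ]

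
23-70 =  - 47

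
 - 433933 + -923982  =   - 1357915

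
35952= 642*56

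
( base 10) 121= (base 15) 81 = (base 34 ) 3J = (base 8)171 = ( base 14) 89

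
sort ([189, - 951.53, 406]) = [ - 951.53,189, 406]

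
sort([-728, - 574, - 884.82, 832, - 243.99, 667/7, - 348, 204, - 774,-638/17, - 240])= [ - 884.82, - 774, - 728, - 574,  -  348,  -  243.99,- 240, - 638/17,667/7,204, 832]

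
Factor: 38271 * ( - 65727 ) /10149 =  - 3^2*17^( - 1)*67^1*109^1 * 199^ ( - 1 ) * 12757^1 = -838479339/3383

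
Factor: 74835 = 3^2*5^1* 1663^1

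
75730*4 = 302920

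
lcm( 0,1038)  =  0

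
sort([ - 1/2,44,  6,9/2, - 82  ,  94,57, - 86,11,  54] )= [ - 86, - 82, - 1/2, 9/2,6,11,44, 54, 57, 94]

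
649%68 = 37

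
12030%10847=1183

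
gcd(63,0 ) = 63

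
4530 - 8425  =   - 3895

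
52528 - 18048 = 34480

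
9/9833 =9/9833  =  0.00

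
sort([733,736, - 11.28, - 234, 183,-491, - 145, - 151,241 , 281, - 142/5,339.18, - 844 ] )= [ - 844, - 491, - 234, -151, - 145, - 142/5, - 11.28 , 183, 241,281,339.18, 733,736]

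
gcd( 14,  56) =14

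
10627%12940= 10627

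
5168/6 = 861 + 1/3 = 861.33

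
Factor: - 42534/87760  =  -21267/43880=-2^(  -  3 )*3^2*5^( - 1)*17^1*139^1*1097^(-1)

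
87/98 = 87/98 = 0.89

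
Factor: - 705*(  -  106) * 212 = 15842760 = 2^3  *3^1 * 5^1*47^1 * 53^2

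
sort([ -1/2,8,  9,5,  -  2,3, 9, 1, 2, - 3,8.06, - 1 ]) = [ - 3, - 2, - 1,-1/2,1,2,3, 5,8,  8.06,9,9 ]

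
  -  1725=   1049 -2774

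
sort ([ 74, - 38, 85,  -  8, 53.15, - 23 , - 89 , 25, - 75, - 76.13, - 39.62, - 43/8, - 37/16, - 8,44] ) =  [- 89, - 76.13, - 75, - 39.62,- 38, -23, - 8,-8 , - 43/8, - 37/16, 25, 44, 53.15,74, 85]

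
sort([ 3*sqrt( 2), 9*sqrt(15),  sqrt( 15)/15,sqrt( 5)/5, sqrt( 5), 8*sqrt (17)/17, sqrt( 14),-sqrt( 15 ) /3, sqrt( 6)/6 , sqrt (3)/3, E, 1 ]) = [ - sqrt( 15)/3, sqrt( 15)/15,sqrt( 6 )/6, sqrt ( 5)/5, sqrt(3)/3,1,8*sqrt ( 17 ) /17,sqrt(5), E , sqrt( 14),3*sqrt( 2 ),9 * sqrt( 15 ) ]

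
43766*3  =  131298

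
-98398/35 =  - 98398/35 = - 2811.37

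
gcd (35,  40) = 5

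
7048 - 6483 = 565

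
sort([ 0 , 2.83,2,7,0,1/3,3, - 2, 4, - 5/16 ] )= [ - 2, - 5/16,0,0,1/3,2 , 2.83,3,4,  7] 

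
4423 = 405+4018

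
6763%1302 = 253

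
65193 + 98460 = 163653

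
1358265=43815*31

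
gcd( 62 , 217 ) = 31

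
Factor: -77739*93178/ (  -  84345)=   2^1*5^ ( - 1)*5623^( - 1 )*25913^1*46589^1  =  2414521514/28115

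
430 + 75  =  505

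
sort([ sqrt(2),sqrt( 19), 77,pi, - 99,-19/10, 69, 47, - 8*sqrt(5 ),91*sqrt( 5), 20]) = [ - 99, - 8*sqrt( 5), - 19/10,sqrt ( 2 ) , pi,sqrt( 19 ),20, 47,69,  77,91 * sqrt( 5) ]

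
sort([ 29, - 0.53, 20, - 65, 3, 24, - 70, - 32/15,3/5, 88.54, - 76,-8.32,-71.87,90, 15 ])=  [ - 76, - 71.87, - 70, - 65,-8.32, - 32/15,  -  0.53, 3/5 , 3, 15, 20, 24, 29,88.54,  90 ] 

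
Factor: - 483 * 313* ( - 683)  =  103255257 =3^1*7^1*23^1*313^1 *683^1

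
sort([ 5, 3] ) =[3, 5]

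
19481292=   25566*762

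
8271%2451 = 918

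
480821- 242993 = 237828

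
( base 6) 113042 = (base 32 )9GI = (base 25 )fel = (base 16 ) 2612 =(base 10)9746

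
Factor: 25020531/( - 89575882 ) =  - 2^( - 1 )*3^2*11^( - 1)*73^1 * 331^( - 1 )* 12301^( - 1)*38083^1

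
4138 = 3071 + 1067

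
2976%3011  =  2976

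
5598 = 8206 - 2608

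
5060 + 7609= 12669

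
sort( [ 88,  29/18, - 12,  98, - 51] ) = [-51,  -  12, 29/18, 88,98 ] 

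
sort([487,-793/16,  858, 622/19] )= [-793/16,622/19,487, 858]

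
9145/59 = 155= 155.00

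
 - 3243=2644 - 5887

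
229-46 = 183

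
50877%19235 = 12407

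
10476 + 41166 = 51642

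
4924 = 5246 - 322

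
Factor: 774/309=258/103 = 2^1 * 3^1*43^1*103^( - 1)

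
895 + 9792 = 10687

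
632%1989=632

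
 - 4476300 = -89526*50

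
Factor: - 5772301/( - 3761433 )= 3^( - 2 )*13^( - 2)*2473^( - 1 )*5772301^1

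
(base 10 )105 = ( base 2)1101001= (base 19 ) 5A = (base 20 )55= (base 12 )89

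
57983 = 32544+25439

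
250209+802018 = 1052227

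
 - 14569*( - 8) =116552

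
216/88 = 2 + 5/11 =2.45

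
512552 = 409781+102771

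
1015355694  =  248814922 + 766540772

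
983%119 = 31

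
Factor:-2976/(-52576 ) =3^1*53^(- 1 ) = 3/53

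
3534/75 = 1178/25 = 47.12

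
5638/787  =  7 + 129/787 = 7.16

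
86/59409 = 86/59409=0.00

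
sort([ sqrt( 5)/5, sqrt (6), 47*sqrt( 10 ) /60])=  [sqrt(5)/5,sqrt (6 ),47*sqrt( 10)/60]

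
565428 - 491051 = 74377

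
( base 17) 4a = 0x4E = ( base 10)78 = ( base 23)39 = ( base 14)58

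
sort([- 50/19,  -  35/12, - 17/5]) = [ -17/5, - 35/12, - 50/19 ]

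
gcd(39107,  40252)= 1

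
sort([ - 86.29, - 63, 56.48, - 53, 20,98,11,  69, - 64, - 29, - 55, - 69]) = [ - 86.29, - 69, - 64, - 63, - 55, -53, - 29,11,  20,  56.48, 69, 98]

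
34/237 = 34/237 = 0.14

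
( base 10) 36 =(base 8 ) 44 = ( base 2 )100100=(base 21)1F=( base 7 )51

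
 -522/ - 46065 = 174/15355 = 0.01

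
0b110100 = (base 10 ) 52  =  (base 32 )1k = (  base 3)1221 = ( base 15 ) 37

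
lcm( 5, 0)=0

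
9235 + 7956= 17191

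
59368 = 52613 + 6755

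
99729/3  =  33243  =  33243.00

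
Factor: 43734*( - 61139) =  - 2^1*3^1*13^1 * 37^1*197^1*4703^1 = - 2673853026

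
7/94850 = 1/13550= 0.00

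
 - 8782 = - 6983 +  - 1799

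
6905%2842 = 1221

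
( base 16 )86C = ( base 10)2156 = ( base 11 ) 1690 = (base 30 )2BQ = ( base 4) 201230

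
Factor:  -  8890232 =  - 2^3 * 13^1*73^1 * 1171^1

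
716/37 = 716/37 = 19.35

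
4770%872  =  410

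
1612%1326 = 286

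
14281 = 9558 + 4723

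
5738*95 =545110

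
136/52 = 2 + 8/13 = 2.62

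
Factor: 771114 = 2^1*3^1  *  128519^1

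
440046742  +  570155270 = 1010202012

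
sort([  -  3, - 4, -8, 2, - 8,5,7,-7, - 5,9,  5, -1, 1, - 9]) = [ - 9,-8, -8, - 7,-5,  -  4, - 3,-1 , 1,2, 5, 5,7,9]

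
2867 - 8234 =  - 5367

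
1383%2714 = 1383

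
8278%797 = 308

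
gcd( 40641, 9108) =69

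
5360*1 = 5360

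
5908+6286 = 12194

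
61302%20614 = 20074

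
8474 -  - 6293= 14767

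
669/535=1 + 134/535= 1.25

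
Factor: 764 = 2^2*191^1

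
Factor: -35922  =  - 2^1* 3^1*5987^1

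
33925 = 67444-33519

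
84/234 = 14/39=0.36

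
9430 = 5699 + 3731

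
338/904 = 169/452  =  0.37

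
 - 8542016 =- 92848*92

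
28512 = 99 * 288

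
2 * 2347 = 4694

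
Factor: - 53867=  - 11^1 * 59^1*83^1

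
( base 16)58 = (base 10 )88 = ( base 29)31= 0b1011000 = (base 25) 3d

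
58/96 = 29/48 = 0.60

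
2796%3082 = 2796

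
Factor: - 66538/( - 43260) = 323/210= 2^(-1 )*3^( - 1)*5^( - 1 ) * 7^( - 1 )*17^1*19^1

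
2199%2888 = 2199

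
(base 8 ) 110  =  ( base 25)2M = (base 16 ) 48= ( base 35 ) 22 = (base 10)72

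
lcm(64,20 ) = 320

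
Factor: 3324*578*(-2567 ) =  -4931905224 = -2^3*3^1*17^3 * 151^1*277^1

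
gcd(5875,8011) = 1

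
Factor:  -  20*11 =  - 2^2*5^1*11^1 = -  220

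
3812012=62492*61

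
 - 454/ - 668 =227/334 = 0.68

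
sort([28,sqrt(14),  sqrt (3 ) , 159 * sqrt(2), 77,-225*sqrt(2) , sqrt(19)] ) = [ - 225*sqrt(2), sqrt(3),  sqrt(14 ), sqrt (19), 28,77,159*sqrt ( 2 )] 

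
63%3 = 0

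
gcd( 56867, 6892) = 1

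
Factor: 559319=559319^1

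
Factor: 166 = 2^1*83^1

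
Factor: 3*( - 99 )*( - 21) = 6237 = 3^4 * 7^1*11^1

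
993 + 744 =1737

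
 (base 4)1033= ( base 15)54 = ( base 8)117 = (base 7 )142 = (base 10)79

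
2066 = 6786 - 4720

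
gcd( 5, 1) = 1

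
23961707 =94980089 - 71018382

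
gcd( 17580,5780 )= 20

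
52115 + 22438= 74553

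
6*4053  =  24318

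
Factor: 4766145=3^1*5^1*317743^1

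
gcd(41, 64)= 1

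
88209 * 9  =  793881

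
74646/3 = 24882 = 24882.00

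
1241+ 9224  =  10465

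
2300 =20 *115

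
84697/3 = 28232 + 1/3 = 28232.33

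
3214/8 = 1607/4= 401.75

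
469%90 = 19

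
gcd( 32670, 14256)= 594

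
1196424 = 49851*24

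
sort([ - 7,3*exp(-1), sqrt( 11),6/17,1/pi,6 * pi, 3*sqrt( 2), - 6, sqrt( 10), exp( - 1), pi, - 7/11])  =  [  -  7,-6,-7/11,  1/pi,6/17,exp( -1 ),3*exp (-1),pi,sqrt ( 10),sqrt( 11) , 3* sqrt(2 ),6*pi ]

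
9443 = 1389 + 8054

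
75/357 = 25/119 = 0.21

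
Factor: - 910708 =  - 2^2*19^1*23^1*521^1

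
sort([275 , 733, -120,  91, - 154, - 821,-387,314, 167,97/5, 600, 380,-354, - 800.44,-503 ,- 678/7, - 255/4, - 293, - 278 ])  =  [-821, - 800.44, - 503,-387, - 354,-293, - 278,-154,-120 , - 678/7,-255/4, 97/5, 91,167,275, 314,380, 600, 733 ] 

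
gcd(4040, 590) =10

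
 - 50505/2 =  - 25253+1/2 = -25252.50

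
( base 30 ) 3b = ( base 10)101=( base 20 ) 51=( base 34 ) 2X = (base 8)145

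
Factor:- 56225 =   -  5^2*13^1*173^1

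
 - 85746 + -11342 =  - 97088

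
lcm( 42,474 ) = 3318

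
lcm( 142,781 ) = 1562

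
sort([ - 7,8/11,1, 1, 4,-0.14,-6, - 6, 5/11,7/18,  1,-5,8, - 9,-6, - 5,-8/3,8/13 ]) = [  -  9,-7,  -  6 ,-6,-6, - 5, - 5,-8/3, -0.14, 7/18, 5/11, 8/13,8/11 , 1,1, 1,4 , 8 ]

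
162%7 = 1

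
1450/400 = 3 + 5/8= 3.62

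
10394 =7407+2987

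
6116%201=86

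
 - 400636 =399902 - 800538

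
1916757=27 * 70991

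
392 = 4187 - 3795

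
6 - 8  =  - 2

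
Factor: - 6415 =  -5^1*1283^1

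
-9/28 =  - 9/28 = - 0.32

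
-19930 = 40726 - 60656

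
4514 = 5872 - 1358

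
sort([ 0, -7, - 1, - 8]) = [ - 8, - 7, - 1, 0]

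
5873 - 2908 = 2965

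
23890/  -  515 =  - 4778/103  =  - 46.39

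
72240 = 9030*8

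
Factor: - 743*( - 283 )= 210269 = 283^1*743^1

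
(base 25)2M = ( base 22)36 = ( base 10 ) 72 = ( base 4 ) 1020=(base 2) 1001000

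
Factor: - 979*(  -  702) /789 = 229086/263 = 2^1*3^2*11^1*13^1*89^1*263^( - 1 ) 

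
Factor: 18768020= 2^2*5^1*31^1*30271^1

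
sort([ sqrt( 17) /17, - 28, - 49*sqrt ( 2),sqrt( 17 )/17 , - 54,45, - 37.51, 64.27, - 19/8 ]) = [ - 49*sqrt(2 ), - 54, - 37.51, - 28,-19/8, sqrt(17) /17,sqrt(17 )/17,45,  64.27 ]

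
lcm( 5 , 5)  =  5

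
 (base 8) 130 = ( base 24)3G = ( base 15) 5d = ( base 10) 88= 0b1011000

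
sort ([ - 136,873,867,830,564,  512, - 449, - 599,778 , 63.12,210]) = [ - 599,  -  449, - 136,  63.12,  210,512,564,778,  830,867, 873 ]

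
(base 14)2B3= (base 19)19h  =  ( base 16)225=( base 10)549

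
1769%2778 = 1769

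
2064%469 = 188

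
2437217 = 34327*71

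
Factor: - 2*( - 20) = 2^3*5^1 = 40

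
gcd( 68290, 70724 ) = 2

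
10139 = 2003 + 8136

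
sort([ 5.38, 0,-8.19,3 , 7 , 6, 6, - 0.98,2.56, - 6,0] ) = [ - 8.19,-6, -0.98, 0, 0,2.56,3,5.38,6,6, 7]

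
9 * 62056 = 558504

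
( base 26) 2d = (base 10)65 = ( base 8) 101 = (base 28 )29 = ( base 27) 2b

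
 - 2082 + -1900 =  - 3982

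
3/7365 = 1/2455 = 0.00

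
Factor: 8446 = 2^1*41^1*103^1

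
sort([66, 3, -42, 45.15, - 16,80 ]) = [  -  42, - 16,3,45.15,  66, 80 ] 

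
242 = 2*121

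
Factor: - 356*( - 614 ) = 218584 = 2^3 * 89^1*307^1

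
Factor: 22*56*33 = 2^4 * 3^1 * 7^1 * 11^2 = 40656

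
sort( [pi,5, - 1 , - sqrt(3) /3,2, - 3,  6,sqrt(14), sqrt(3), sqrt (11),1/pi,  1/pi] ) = [ - 3, - 1,-sqrt( 3 ) /3,1/pi,1/pi,sqrt( 3 ),2,  pi, sqrt(11),sqrt( 14),5,6]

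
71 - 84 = -13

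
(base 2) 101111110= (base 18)134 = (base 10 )382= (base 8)576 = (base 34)B8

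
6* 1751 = 10506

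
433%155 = 123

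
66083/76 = 66083/76 = 869.51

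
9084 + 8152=17236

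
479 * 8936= 4280344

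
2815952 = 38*74104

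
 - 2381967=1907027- 4288994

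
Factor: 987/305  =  3^1*5^( - 1)* 7^1* 47^1*61^(  -  1)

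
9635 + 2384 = 12019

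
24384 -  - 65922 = 90306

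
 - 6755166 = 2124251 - 8879417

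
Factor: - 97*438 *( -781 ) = 2^1* 3^1*11^1*71^1*73^1*97^1= 33181566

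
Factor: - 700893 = - 3^4*17^1*509^1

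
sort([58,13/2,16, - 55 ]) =[-55,13/2,16,58 ] 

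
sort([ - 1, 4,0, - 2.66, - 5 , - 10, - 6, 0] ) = [ - 10, - 6, - 5, - 2.66,-1,0,0,4 ] 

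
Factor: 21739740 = 2^2*3^1*5^1*11^1*32939^1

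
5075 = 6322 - 1247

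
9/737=9/737 = 0.01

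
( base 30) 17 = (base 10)37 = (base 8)45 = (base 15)27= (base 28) 19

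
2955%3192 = 2955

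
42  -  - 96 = 138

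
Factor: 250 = 2^1*5^3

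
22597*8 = 180776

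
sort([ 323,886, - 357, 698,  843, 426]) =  [ - 357, 323,426,698, 843,886 ]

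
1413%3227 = 1413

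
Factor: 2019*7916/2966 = 2^1*3^1*673^1*1483^ ( -1) *1979^1 = 7991202/1483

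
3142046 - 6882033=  - 3739987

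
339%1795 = 339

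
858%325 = 208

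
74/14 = 5 + 2/7   =  5.29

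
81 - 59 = 22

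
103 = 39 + 64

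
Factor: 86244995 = 5^1 * 17^1 * 739^1*1373^1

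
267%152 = 115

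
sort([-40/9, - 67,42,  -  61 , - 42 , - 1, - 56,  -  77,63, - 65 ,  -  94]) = [ - 94,- 77, - 67,  -  65, - 61, - 56, - 42, - 40/9, - 1,42,63] 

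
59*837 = 49383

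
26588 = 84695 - 58107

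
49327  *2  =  98654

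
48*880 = 42240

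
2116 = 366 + 1750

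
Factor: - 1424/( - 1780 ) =4/5 = 2^2*5^ ( - 1 )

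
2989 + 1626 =4615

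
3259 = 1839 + 1420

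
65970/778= 32985/389 = 84.79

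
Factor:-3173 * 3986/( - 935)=2^1*5^( - 1)*11^(-1)*17^( - 1 )*19^1 * 167^1*1993^1 = 12647578/935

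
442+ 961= 1403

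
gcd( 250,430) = 10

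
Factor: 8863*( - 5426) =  - 48090638=-2^1*2713^1*8863^1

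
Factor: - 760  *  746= - 566960 =-2^4*5^1 * 19^1*373^1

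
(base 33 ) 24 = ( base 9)77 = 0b1000110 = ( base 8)106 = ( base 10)70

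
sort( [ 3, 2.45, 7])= [ 2.45,3, 7] 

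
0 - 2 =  - 2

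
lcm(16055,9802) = 931190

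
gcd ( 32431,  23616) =41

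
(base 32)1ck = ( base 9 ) 1856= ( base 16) 594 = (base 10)1428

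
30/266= 15/133 = 0.11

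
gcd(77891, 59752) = 1067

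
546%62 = 50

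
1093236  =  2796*391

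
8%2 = 0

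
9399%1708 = 859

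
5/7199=5/7199 =0.00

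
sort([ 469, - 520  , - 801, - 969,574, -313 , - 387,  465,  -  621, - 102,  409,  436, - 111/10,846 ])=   [ - 969, - 801, - 621, - 520,-387, - 313, - 102, - 111/10, 409, 436,  465,469,  574 , 846 ] 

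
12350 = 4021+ 8329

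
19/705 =19/705 = 0.03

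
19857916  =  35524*559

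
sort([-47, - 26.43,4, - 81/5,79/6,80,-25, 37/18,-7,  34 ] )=[  -  47, - 26.43, -25,-81/5,-7,37/18,4,79/6,34, 80 ]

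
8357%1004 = 325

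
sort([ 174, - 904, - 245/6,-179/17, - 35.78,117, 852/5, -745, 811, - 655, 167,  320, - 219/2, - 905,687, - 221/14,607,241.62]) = [ - 905, - 904, - 745, -655,-219/2,-245/6,  -  35.78, - 221/14, - 179/17 , 117,167 , 852/5 , 174, 241.62, 320,607, 687,811] 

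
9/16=9/16 =0.56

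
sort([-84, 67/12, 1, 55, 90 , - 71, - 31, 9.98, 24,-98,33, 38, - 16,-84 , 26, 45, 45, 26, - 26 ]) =[ - 98 , - 84,- 84, - 71, - 31,-26, - 16, 1,67/12, 9.98, 24, 26,26,33, 38 , 45 , 45, 55, 90]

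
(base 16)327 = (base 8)1447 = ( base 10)807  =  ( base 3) 1002220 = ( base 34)NP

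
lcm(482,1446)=1446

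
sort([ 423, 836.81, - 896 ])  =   [ - 896, 423, 836.81 ]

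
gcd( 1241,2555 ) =73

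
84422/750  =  42211/375 =112.56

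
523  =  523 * 1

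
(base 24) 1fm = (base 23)1if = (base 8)1676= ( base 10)958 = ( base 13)589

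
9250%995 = 295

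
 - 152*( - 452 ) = 68704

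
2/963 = 2/963 = 0.00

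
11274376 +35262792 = 46537168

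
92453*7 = 647171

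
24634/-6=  - 12317/3 = - 4105.67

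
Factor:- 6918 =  - 2^1*3^1*1153^1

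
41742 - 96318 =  - 54576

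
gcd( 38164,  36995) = 7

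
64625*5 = 323125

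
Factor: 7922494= 2^1*107^1*37021^1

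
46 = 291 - 245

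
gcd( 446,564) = 2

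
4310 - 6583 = -2273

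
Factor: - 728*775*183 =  - 2^3*3^1*5^2* 7^1* 13^1*31^1*61^1  =  - 103248600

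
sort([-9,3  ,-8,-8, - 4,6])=[ - 9,-8,-8,  -  4, 3,6 ]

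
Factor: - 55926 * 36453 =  - 2^1*3^3*  13^1*29^1 * 239^1*419^1 = - 2038670478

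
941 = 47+894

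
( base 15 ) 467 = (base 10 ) 997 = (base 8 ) 1745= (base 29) 15b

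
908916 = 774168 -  -134748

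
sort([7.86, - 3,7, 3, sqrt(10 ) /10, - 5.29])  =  [ - 5.29, - 3, sqrt(10)/10,3,7, 7.86 ]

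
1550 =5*310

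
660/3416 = 165/854=0.19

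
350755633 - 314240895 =36514738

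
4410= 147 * 30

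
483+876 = 1359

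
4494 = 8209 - 3715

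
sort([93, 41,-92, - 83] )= [ - 92,-83,41,93]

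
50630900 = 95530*530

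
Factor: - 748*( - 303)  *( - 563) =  -2^2*3^1* 11^1*17^1*101^1*563^1=-  127600572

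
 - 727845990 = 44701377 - 772547367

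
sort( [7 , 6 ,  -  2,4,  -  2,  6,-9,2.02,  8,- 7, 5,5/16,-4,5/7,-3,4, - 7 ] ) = [ - 9,- 7, - 7, - 4,  -  3, - 2, - 2,  5/16,5/7,2.02, 4, 4,5,6,6,7, 8] 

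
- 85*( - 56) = 4760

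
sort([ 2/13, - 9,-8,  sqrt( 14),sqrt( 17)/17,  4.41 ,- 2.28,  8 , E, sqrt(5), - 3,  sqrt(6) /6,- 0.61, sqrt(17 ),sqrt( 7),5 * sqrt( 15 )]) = [  -  9, - 8, - 3, - 2.28,  -  0.61, 2/13, sqrt(17 )/17, sqrt(6) /6,sqrt( 5), sqrt( 7),E, sqrt (14) , sqrt (17 ), 4.41 , 8,  5*sqrt( 15)]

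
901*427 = 384727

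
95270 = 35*2722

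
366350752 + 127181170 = 493531922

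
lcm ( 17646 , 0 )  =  0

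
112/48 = 2+1/3 = 2.33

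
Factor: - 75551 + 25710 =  - 11^1*23^1 * 197^1 = - 49841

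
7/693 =1/99= 0.01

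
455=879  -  424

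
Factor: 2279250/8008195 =2^1 * 3^2*5^2*13^( - 1)*1013^1*123203^( - 1 ) = 455850/1601639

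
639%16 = 15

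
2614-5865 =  - 3251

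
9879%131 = 54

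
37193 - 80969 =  - 43776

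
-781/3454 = - 71/314 = - 0.23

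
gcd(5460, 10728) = 12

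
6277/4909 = 6277/4909 = 1.28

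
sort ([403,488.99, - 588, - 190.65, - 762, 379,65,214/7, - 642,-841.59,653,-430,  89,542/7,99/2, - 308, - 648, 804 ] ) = [  -  841.59,-762,-648, - 642,-588, - 430 , - 308, - 190.65, 214/7,  99/2, 65,542/7, 89, 379,  403,488.99,653, 804 ] 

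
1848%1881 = 1848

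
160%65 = 30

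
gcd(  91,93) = 1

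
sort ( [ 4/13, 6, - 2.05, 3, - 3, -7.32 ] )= [ - 7.32, - 3, - 2.05,  4/13, 3 , 6 ]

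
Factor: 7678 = 2^1*11^1*349^1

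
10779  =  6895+3884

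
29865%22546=7319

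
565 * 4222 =2385430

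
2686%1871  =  815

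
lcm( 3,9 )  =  9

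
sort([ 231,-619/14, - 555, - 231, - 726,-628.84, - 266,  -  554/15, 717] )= [- 726 ,  -  628.84, - 555,  -  266, - 231 ,  -  619/14, - 554/15,231,717 ] 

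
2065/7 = 295= 295.00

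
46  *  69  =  3174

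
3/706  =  3/706 =0.00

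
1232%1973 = 1232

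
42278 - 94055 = - 51777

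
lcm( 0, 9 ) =0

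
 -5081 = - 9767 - -4686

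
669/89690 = 669/89690 = 0.01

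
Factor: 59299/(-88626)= - 2^(-1)*3^ ( - 1)*19^1*3121^1*14771^(  -  1)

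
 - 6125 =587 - 6712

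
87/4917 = 29/1639 = 0.02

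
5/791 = 5/791 = 0.01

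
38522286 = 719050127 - 680527841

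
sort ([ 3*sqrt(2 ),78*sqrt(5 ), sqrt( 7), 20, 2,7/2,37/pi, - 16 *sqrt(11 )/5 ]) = [ - 16*sqrt(11)/5, 2, sqrt( 7), 7/2,3*sqrt(2), 37/pi,20,78* sqrt(5)]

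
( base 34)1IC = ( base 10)1780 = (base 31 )1qd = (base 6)12124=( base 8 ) 3364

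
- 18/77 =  - 18/77 = - 0.23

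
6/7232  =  3/3616 = 0.00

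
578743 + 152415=731158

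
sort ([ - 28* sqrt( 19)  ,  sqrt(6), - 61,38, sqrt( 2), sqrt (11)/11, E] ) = [ - 28*sqrt (19), - 61 , sqrt(11)/11, sqrt( 2 ), sqrt(6 ), E,38]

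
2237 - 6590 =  - 4353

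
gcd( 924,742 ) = 14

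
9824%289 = 287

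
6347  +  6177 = 12524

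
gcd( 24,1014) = 6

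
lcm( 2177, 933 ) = 6531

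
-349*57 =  - 19893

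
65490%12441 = 3285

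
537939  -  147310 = 390629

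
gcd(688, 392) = 8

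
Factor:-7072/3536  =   - 2^1= -2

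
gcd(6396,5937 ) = 3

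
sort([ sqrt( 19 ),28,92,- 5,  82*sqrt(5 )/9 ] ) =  [-5, sqrt( 19 ), 82*sqrt( 5 )/9 , 28, 92 ] 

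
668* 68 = 45424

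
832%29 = 20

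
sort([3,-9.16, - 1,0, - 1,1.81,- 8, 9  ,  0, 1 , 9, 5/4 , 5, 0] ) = [ - 9.16, - 8, - 1, - 1,0,  0, 0, 1,5/4, 1.81, 3 , 5,9, 9]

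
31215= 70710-39495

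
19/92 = 19/92 = 0.21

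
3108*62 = 192696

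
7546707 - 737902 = 6808805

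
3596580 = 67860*53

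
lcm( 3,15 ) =15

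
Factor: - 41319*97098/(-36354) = 3^2*73^( - 1)*83^( - 1)*4591^1*16183^1  =  668665377/6059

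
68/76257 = 68/76257 = 0.00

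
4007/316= 4007/316 = 12.68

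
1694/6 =847/3 = 282.33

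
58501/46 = 58501/46 = 1271.76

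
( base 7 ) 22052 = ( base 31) 5n7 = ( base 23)AA5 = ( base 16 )1595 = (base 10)5525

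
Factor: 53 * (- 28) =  -1484 = - 2^2 * 7^1*53^1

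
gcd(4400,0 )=4400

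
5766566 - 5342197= 424369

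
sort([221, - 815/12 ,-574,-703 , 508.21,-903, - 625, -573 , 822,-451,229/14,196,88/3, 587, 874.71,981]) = [ - 903, - 703,-625, - 574,- 573, - 451,-815/12, 229/14,88/3, 196, 221,508.21, 587,822,874.71,981]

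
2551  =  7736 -5185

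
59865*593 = 35499945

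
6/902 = 3/451 = 0.01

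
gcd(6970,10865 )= 205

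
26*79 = 2054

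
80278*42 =3371676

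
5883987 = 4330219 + 1553768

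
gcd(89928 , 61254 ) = 18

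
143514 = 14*10251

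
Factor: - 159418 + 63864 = -2^1 * 47777^1 = -95554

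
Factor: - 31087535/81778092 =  - 2^( - 2)*3^(  -  1) * 5^1*11^( - 2)*17^( - 1 )*461^1*3313^(-1)*13487^1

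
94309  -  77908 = 16401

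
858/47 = 858/47   =  18.26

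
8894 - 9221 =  - 327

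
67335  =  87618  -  20283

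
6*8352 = 50112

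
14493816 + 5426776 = 19920592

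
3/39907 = 3/39907 = 0.00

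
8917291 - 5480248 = 3437043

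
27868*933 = 26000844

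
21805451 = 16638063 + 5167388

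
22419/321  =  7473/107 = 69.84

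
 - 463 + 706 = 243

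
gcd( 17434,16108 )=2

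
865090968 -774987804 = 90103164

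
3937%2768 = 1169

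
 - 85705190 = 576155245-661860435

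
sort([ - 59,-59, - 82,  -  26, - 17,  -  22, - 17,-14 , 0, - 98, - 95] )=[ - 98, - 95,-82,-59, - 59,  -  26,-22, - 17,- 17 , - 14,0]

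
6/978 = 1/163 = 0.01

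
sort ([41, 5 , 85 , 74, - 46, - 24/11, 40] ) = [ - 46 ,-24/11, 5,40,41, 74,  85] 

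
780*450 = 351000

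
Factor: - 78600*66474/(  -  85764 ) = 435404700/7147 = 2^2*3^3*5^2*7^( - 1)*131^1*1021^( - 1 )*1231^1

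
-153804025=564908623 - 718712648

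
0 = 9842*0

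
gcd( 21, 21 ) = 21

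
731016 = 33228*22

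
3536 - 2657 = 879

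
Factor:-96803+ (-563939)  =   -2^1*101^1*3271^1 = - 660742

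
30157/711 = 30157/711 = 42.41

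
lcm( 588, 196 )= 588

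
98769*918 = 90669942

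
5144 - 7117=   -  1973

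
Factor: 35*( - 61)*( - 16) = 34160 = 2^4*5^1*7^1*61^1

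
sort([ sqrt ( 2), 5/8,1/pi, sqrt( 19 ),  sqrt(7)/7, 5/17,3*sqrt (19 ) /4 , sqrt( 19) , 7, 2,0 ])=[0,5/17,1/pi, sqrt(7 ) /7,  5/8, sqrt( 2) , 2, 3*sqrt( 19)/4, sqrt( 19),sqrt(19 ),  7 ]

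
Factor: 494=2^1  *  13^1*19^1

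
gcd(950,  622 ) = 2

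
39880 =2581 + 37299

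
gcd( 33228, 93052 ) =4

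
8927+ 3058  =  11985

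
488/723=488/723   =  0.67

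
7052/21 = 335 + 17/21 =335.81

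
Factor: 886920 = 2^3*3^1  *  5^1*19^1*389^1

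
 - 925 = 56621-57546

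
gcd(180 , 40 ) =20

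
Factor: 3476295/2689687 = 3^2*5^1 * 7^(-1)*11^(-1) * 13^( - 1 )*67^1*1153^1*2687^( - 1 ) 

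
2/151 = 2/151 = 0.01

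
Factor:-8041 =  - 11^1*17^1*43^1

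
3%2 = 1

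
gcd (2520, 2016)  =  504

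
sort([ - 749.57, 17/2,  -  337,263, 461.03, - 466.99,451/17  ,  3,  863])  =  [ - 749.57, - 466.99, -337, 3,17/2, 451/17,263,  461.03,  863] 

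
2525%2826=2525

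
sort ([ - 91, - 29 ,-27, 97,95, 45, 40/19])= [ - 91,-29,-27,  40/19,45,95,  97]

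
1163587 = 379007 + 784580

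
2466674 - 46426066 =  - 43959392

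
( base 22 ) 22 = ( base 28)1i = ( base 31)1F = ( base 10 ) 46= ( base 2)101110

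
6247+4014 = 10261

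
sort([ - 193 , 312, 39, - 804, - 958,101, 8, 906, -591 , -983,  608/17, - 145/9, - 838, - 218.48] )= [ - 983, - 958,  -  838,-804, - 591, - 218.48, - 193, - 145/9,8, 608/17 , 39, 101, 312, 906]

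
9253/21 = 9253/21 = 440.62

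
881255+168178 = 1049433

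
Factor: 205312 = 2^9*401^1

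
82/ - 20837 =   -  82/20837 = - 0.00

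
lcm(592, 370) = 2960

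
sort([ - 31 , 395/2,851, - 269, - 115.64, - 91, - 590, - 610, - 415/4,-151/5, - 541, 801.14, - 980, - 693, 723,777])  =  [ - 980,-693,-610,-590, - 541,-269, - 115.64, - 415/4, - 91, - 31, - 151/5,395/2,723, 777, 801.14,851 ]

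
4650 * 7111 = 33066150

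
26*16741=435266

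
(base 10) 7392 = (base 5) 214032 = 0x1ce0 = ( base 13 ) 3498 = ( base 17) 189e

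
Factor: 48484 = 2^2*17^1*23^1*31^1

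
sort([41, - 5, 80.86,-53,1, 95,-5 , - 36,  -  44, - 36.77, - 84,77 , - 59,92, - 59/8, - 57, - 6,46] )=[-84 , - 59, - 57, - 53,-44, - 36.77, - 36, - 59/8, - 6, - 5, - 5,1,41, 46,77,  80.86, 92,95 ]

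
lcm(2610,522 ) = 2610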